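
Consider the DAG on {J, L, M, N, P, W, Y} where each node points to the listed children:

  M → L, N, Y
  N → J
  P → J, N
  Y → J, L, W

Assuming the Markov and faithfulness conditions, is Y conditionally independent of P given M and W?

Yes — Y and P are d-separated given {M, W}.

Enumerating the 6 paths from Y to P and testing each for blocking by {M, W}:
Path 1: Y → L ← M → N → J ← P
  L is a collider here and neither L nor any of its descendants is conditioned on, so the collider stays closed — the path is blocked at L.
Path 2: Y → L ← M → N ← P
  L is a collider here and neither L nor any of its descendants is conditioned on, so the collider stays closed — the path is blocked at L.
Path 3: Y → J ← N ← P
  J is a collider here and neither J nor any of its descendants is conditioned on, so the collider stays closed — the path is blocked at J.
Path 4: Y → J ← P
  J is a collider here and neither J nor any of its descendants is conditioned on, so the collider stays closed — the path is blocked at J.
Path 5: Y ← M → N → J ← P
  M is a fork here and M is conditioned on, so the path is blocked at M.
Path 6: Y ← M → N ← P
  M is a fork here and M is conditioned on, so the path is blocked at M.
Since every path is blocked, d-separation holds.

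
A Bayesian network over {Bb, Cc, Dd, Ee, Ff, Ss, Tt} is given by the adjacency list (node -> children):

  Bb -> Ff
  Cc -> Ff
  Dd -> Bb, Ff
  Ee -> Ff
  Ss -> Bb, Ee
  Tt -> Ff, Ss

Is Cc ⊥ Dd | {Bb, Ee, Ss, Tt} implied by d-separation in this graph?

Yes

Enumerating the 4 paths from Cc to Dd and testing each for blocking by {Bb, Ee, Ss, Tt}:
Path 1: Cc → Ff ← Tt → Ss → Bb ← Dd
  Ff is a collider here and neither Ff nor any of its descendants is conditioned on, so the collider stays closed — the path is blocked at Ff.
Path 2: Cc → Ff ← Ee ← Ss → Bb ← Dd
  Ff is a collider here and neither Ff nor any of its descendants is conditioned on, so the collider stays closed — the path is blocked at Ff.
Path 3: Cc → Ff ← Dd
  Ff is a collider here and neither Ff nor any of its descendants is conditioned on, so the collider stays closed — the path is blocked at Ff.
Path 4: Cc → Ff ← Bb ← Dd
  Ff is a collider here and neither Ff nor any of its descendants is conditioned on, so the collider stays closed — the path is blocked at Ff.
Since every path is blocked, d-separation holds.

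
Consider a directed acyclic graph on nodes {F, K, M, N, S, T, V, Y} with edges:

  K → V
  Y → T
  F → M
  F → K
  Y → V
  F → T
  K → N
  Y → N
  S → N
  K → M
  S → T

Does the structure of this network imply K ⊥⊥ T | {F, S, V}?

We examine all 6 paths between K and T:
Path 1: K ← F → T
  F is a fork here and F is conditioned on, so the path is blocked at F.
Path 2: K → N ← S → T
  N is a collider here and neither N nor any of its descendants is conditioned on, so the collider stays closed — the path is blocked at N.
Path 3: K → N ← Y → T
  N is a collider here and neither N nor any of its descendants is conditioned on, so the collider stays closed — the path is blocked at N.
Path 4: K → M ← F → T
  M is a collider here and neither M nor any of its descendants is conditioned on, so the collider stays closed — the path is blocked at M.
Path 5: K → V ← Y → N ← S → T
  N is a collider here and neither N nor any of its descendants is conditioned on, so the collider stays closed — the path is blocked at N.
Path 6: K → V ← Y → T
  V is a collider and V is conditioned on, which opens it; Y is a fork and Y is not conditioned on — no node blocks this path, so it is active.
At least one path is unblocked, so d-separation fails.

No — K and T are not d-separated given {F, S, V}.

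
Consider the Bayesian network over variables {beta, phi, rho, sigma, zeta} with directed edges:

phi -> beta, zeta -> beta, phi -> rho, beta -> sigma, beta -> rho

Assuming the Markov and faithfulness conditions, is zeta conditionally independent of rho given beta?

No

Enumerating the 2 paths from zeta to rho and testing each for blocking by {beta}:
Path 1: zeta → beta → rho
  beta is a chain here and beta is conditioned on, so the path is blocked at beta.
Path 2: zeta → beta ← phi → rho
  beta is a collider and beta is conditioned on, which opens it; phi is a fork and phi is not conditioned on — no node blocks this path, so it is active.
Because an active path exists, zeta and rho are not d-separated.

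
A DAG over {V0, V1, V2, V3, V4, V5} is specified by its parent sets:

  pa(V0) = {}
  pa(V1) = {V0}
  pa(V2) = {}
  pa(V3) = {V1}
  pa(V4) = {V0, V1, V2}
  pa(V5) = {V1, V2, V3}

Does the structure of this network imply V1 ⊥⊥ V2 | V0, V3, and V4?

No

We examine all 4 paths between V1 and V2:
Path 1: V1 → V3 → V5 ← V2
  V3 is a chain here and V3 is conditioned on, so the path is blocked at V3.
Path 2: V1 → V4 ← V2
  V4 is a collider and V4 is conditioned on, which opens it — no node blocks this path, so it is active.
Path 3: V1 ← V0 → V4 ← V2
  V0 is a fork here and V0 is conditioned on, so the path is blocked at V0.
Path 4: V1 → V5 ← V2
  V5 is a collider here and neither V5 nor any of its descendants is conditioned on, so the collider stays closed — the path is blocked at V5.
Because an active path exists, V1 and V2 are not d-separated.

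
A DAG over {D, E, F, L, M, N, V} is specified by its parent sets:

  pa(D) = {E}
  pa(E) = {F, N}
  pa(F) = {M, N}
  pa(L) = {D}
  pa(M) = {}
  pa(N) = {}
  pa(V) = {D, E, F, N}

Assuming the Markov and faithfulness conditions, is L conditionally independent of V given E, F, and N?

No — L and V are not d-separated given {E, F, N}.

We examine all 6 paths between L and V:
Path 1: L ← D → V
  D is a fork and D is not conditioned on — no node blocks this path, so it is active.
Path 2: L ← D ← E ← N → F → V
  E is a chain here and E is conditioned on, so the path is blocked at E.
Path 3: L ← D ← E ← N → V
  E is a chain here and E is conditioned on, so the path is blocked at E.
Path 4: L ← D ← E ← F ← N → V
  E is a chain here and E is conditioned on, so the path is blocked at E.
Path 5: L ← D ← E ← F → V
  E is a chain here and E is conditioned on, so the path is blocked at E.
Path 6: L ← D ← E → V
  E is a fork here and E is conditioned on, so the path is blocked at E.
Since the path L ← D → V is active, L and V are not d-separated given {E, F, N}.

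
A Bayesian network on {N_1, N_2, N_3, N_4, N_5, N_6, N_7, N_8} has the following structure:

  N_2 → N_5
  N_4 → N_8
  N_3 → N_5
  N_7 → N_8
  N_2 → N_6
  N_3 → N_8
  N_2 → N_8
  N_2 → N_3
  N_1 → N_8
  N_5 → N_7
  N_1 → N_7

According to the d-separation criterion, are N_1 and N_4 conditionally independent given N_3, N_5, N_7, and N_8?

No

6 paths connect N_1 and N_4; each must be blocked for d-separation to hold:
  1. N_1 → N_8 ← N_4 — N_8:collider[open] ⇒ active
  2. N_1 → N_7 → N_8 ← N_4 — N_7:chain[blocks]; N_8:collider[open] ⇒ blocked
  3. N_1 → N_7 ← N_5 ← N_3 → N_8 ← N_4 — N_7:collider[open]; N_5:chain[blocks]; N_3:fork[blocks]; N_8:collider[open] ⇒ blocked
  4. N_1 → N_7 ← N_5 ← N_3 ← N_2 → N_8 ← N_4 — N_7:collider[open]; N_5:chain[blocks]; N_3:chain[blocks]; N_2:fork[open]; N_8:collider[open] ⇒ blocked
  5. N_1 → N_7 ← N_5 ← N_2 → N_3 → N_8 ← N_4 — N_7:collider[open]; N_5:chain[blocks]; N_2:fork[open]; N_3:chain[blocks]; N_8:collider[open] ⇒ blocked
  6. N_1 → N_7 ← N_5 ← N_2 → N_8 ← N_4 — N_7:collider[open]; N_5:chain[blocks]; N_2:fork[open]; N_8:collider[open] ⇒ blocked
Since the path N_1 → N_8 ← N_4 is active, N_1 and N_4 are not d-separated given {N_3, N_5, N_7, N_8}.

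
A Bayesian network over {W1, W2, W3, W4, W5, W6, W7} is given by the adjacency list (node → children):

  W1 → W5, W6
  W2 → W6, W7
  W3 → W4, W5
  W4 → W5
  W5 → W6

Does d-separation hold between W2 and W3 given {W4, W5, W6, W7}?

No — W2 and W3 are not d-separated given {W4, W5, W6, W7}.

4 paths connect W2 and W3; each must be blocked for d-separation to hold:
Path 1: W2 → W6 ← W5 ← W3
  W5 is a chain here and W5 is conditioned on, so the path is blocked at W5.
Path 2: W2 → W6 ← W5 ← W4 ← W3
  W5 is a chain here and W5 is conditioned on, so the path is blocked at W5.
Path 3: W2 → W6 ← W1 → W5 ← W3
  W6 is a collider and W6 is conditioned on, which opens it; W1 is a fork and W1 is not conditioned on; W5 is a collider and W5 is conditioned on, which opens it — no node blocks this path, so it is active.
Path 4: W2 → W6 ← W1 → W5 ← W4 ← W3
  W4 is a chain here and W4 is conditioned on, so the path is blocked at W4.
At least one path is unblocked, so d-separation fails.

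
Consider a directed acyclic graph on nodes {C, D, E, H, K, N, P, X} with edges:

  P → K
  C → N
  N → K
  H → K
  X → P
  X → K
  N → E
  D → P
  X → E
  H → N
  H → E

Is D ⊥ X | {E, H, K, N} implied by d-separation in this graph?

Enumerating the 6 paths from D to X and testing each for blocking by {E, H, K, N}:
Path 1: D → P ← X
  P is a collider and its descendant K is conditioned on, which opens it — no node blocks this path, so it is active.
Path 2: D → P → K ← H → E ← X
  H is a fork here and H is conditioned on, so the path is blocked at H.
Path 3: D → P → K ← H → N → E ← X
  H is a fork here and H is conditioned on, so the path is blocked at H.
Path 4: D → P → K ← N → E ← X
  N is a fork here and N is conditioned on, so the path is blocked at N.
Path 5: D → P → K ← N ← H → E ← X
  N is a chain here and N is conditioned on, so the path is blocked at N.
Path 6: D → P → K ← X
  P is a chain and P is not conditioned on; K is a collider and K is conditioned on, which opens it — no node blocks this path, so it is active.
Since the path D → P ← X is active, D and X are not d-separated given {E, H, K, N}.

No — D and X are not d-separated given {E, H, K, N}.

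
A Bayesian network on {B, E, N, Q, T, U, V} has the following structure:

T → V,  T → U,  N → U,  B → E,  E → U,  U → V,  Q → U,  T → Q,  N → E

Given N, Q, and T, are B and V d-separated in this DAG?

No

6 paths connect B and V; each must be blocked for d-separation to hold:
Path 1: B → E ← N → U → V
  E is a collider here and neither E nor any of its descendants is conditioned on, so the collider stays closed — the path is blocked at E.
Path 2: B → E ← N → U ← T → V
  E is a collider here and neither E nor any of its descendants is conditioned on, so the collider stays closed — the path is blocked at E.
Path 3: B → E ← N → U ← Q ← T → V
  E is a collider here and neither E nor any of its descendants is conditioned on, so the collider stays closed — the path is blocked at E.
Path 4: B → E → U → V
  E is a chain and E is not conditioned on; U is a chain and U is not conditioned on — no node blocks this path, so it is active.
Path 5: B → E → U ← T → V
  U is a collider here and neither U nor any of its descendants is conditioned on, so the collider stays closed — the path is blocked at U.
Path 6: B → E → U ← Q ← T → V
  U is a collider here and neither U nor any of its descendants is conditioned on, so the collider stays closed — the path is blocked at U.
Since the path B → E → U → V is active, B and V are not d-separated given {N, Q, T}.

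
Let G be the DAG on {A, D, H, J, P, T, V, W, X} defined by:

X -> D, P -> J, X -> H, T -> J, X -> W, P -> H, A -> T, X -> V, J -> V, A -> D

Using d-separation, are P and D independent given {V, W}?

There are 4 undirected paths between P and D; checking each against the conditioning set {V, W}:
  1. P → H ← X → D — H:collider[blocks]; X:fork[open] ⇒ blocked
  2. P → H ← X → V ← J ← T ← A → D — H:collider[blocks]; X:fork[open]; V:collider[open]; J:chain[open]; T:chain[open]; A:fork[open] ⇒ blocked
  3. P → J → V ← X → D — J:chain[open]; V:collider[open]; X:fork[open] ⇒ active
  4. P → J ← T ← A → D — J:collider[open]; T:chain[open]; A:fork[open] ⇒ active
At least one path is unblocked, so d-separation fails.

No — P and D are not d-separated given {V, W}.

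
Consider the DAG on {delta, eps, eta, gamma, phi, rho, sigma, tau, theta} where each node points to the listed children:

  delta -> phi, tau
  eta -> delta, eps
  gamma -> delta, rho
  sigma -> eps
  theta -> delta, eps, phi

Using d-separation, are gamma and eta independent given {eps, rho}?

Enumerating the 3 paths from gamma to eta and testing each for blocking by {eps, rho}:
Path 1: gamma → delta ← theta → eps ← eta
  delta is a collider here and neither delta nor any of its descendants is conditioned on, so the collider stays closed — the path is blocked at delta.
Path 2: gamma → delta ← eta
  delta is a collider here and neither delta nor any of its descendants is conditioned on, so the collider stays closed — the path is blocked at delta.
Path 3: gamma → delta → phi ← theta → eps ← eta
  phi is a collider here and neither phi nor any of its descendants is conditioned on, so the collider stays closed — the path is blocked at phi.
Since every path is blocked, d-separation holds.

Yes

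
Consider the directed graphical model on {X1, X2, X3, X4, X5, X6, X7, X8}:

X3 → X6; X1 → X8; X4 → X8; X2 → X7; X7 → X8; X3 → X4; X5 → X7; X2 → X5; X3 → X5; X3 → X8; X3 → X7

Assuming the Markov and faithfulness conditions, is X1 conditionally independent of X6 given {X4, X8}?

Enumerating the 5 paths from X1 to X6 and testing each for blocking by {X4, X8}:
  1. X1 → X8 ← X4 ← X3 → X6 — X8:collider[open]; X4:chain[blocks]; X3:fork[open] ⇒ blocked
  2. X1 → X8 ← X3 → X6 — X8:collider[open]; X3:fork[open] ⇒ active
  3. X1 → X8 ← X7 ← X5 ← X3 → X6 — X8:collider[open]; X7:chain[open]; X5:chain[open]; X3:fork[open] ⇒ active
  4. X1 → X8 ← X7 ← X3 → X6 — X8:collider[open]; X7:chain[open]; X3:fork[open] ⇒ active
  5. X1 → X8 ← X7 ← X2 → X5 ← X3 → X6 — X8:collider[open]; X7:chain[open]; X2:fork[open]; X5:collider[open]; X3:fork[open] ⇒ active
At least one path is unblocked, so d-separation fails.

No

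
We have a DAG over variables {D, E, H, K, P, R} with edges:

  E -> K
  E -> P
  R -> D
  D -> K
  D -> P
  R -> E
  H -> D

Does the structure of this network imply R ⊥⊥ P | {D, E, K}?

Yes

There are 4 undirected paths between R and P; checking each against the conditioning set {D, E, K}:
Path 1: R → E → P
  E is a chain here and E is conditioned on, so the path is blocked at E.
Path 2: R → E → K ← D → P
  E is a chain here and E is conditioned on, so the path is blocked at E.
Path 3: R → D → P
  D is a chain here and D is conditioned on, so the path is blocked at D.
Path 4: R → D → K ← E → P
  D is a chain here and D is conditioned on, so the path is blocked at D.
Since every path is blocked, d-separation holds.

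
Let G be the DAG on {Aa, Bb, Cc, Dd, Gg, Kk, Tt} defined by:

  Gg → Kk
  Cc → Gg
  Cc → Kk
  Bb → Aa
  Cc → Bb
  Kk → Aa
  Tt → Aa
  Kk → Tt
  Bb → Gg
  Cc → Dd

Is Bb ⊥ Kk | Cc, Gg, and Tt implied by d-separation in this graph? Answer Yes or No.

Yes

We examine all 6 paths between Bb and Kk:
Path 1: Bb → Aa ← Kk
  Aa is a collider here and neither Aa nor any of its descendants is conditioned on, so the collider stays closed — the path is blocked at Aa.
Path 2: Bb → Aa ← Tt ← Kk
  Aa is a collider here and neither Aa nor any of its descendants is conditioned on, so the collider stays closed — the path is blocked at Aa.
Path 3: Bb ← Cc → Kk
  Cc is a fork here and Cc is conditioned on, so the path is blocked at Cc.
Path 4: Bb ← Cc → Gg → Kk
  Cc is a fork here and Cc is conditioned on, so the path is blocked at Cc.
Path 5: Bb → Gg ← Cc → Kk
  Cc is a fork here and Cc is conditioned on, so the path is blocked at Cc.
Path 6: Bb → Gg → Kk
  Gg is a chain here and Gg is conditioned on, so the path is blocked at Gg.
All paths are blocked; Bb ⊥ Kk | {Cc, Gg, Tt} holds.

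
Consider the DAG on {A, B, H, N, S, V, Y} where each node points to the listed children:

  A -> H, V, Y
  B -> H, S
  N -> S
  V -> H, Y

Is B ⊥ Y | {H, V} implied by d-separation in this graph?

No

We examine all 4 paths between B and Y:
Path 1: B → H ← A → Y
  H is a collider and H is conditioned on, which opens it; A is a fork and A is not conditioned on — no node blocks this path, so it is active.
Path 2: B → H ← A → V → Y
  V is a chain here and V is conditioned on, so the path is blocked at V.
Path 3: B → H ← V ← A → Y
  V is a chain here and V is conditioned on, so the path is blocked at V.
Path 4: B → H ← V → Y
  V is a fork here and V is conditioned on, so the path is blocked at V.
Since the path B → H ← A → Y is active, B and Y are not d-separated given {H, V}.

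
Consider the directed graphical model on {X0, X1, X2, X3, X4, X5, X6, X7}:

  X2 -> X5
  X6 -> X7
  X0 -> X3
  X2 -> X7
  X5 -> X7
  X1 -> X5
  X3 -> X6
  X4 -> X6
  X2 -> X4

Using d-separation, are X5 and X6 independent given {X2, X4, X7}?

4 paths connect X5 and X6; each must be blocked for d-separation to hold:
Path 1: X5 → X7 ← X6
  X7 is a collider and X7 is conditioned on, which opens it — no node blocks this path, so it is active.
Path 2: X5 → X7 ← X2 → X4 → X6
  X2 is a fork here and X2 is conditioned on, so the path is blocked at X2.
Path 3: X5 ← X2 → X4 → X6
  X2 is a fork here and X2 is conditioned on, so the path is blocked at X2.
Path 4: X5 ← X2 → X7 ← X6
  X2 is a fork here and X2 is conditioned on, so the path is blocked at X2.
At least one path is unblocked, so d-separation fails.

No — X5 and X6 are not d-separated given {X2, X4, X7}.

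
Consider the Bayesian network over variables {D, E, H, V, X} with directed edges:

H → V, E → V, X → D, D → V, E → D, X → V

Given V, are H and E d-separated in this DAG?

Enumerating the 3 paths from H to E and testing each for blocking by {V}:
  1. H → V ← X → D ← E — V:collider[open]; X:fork[open]; D:collider[open] ⇒ active
  2. H → V ← E — V:collider[open] ⇒ active
  3. H → V ← D ← E — V:collider[open]; D:chain[open] ⇒ active
At least one path is unblocked, so d-separation fails.

No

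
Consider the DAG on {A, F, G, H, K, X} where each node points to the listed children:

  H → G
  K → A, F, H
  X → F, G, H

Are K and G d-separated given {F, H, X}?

Yes

We examine all 4 paths between K and G:
  1. K → F ← X → H → G — F:collider[open]; X:fork[blocks]; H:chain[blocks] ⇒ blocked
  2. K → F ← X → G — F:collider[open]; X:fork[blocks] ⇒ blocked
  3. K → H ← X → G — H:collider[open]; X:fork[blocks] ⇒ blocked
  4. K → H → G — H:chain[blocks] ⇒ blocked
Every path is blocked, so K and G are d-separated given {F, H, X}.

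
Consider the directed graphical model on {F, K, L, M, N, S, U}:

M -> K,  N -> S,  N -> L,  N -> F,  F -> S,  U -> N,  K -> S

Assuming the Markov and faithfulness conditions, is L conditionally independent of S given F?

No

We examine all 2 paths between L and S:
Path 1: L ← N → S
  N is a fork and N is not conditioned on — no node blocks this path, so it is active.
Path 2: L ← N → F → S
  F is a chain here and F is conditioned on, so the path is blocked at F.
At least one path is unblocked, so d-separation fails.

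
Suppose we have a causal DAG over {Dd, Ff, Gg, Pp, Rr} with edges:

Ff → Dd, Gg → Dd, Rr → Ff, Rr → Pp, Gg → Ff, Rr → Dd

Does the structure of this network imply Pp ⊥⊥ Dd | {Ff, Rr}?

Yes — Pp and Dd are d-separated given {Ff, Rr}.

There are 3 undirected paths between Pp and Dd; checking each against the conditioning set {Ff, Rr}:
Path 1: Pp ← Rr → Dd
  Rr is a fork here and Rr is conditioned on, so the path is blocked at Rr.
Path 2: Pp ← Rr → Ff ← Gg → Dd
  Rr is a fork here and Rr is conditioned on, so the path is blocked at Rr.
Path 3: Pp ← Rr → Ff → Dd
  Rr is a fork here and Rr is conditioned on, so the path is blocked at Rr.
Since every path is blocked, d-separation holds.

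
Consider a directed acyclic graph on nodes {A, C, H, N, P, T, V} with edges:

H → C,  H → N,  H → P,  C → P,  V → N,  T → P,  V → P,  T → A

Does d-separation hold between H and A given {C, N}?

We examine all 3 paths between H and A:
Path 1: H → N ← V → P ← T → A
  P is a collider here and neither P nor any of its descendants is conditioned on, so the collider stays closed — the path is blocked at P.
Path 2: H → C → P ← T → A
  C is a chain here and C is conditioned on, so the path is blocked at C.
Path 3: H → P ← T → A
  P is a collider here and neither P nor any of its descendants is conditioned on, so the collider stays closed — the path is blocked at P.
Every path is blocked, so H and A are d-separated given {C, N}.

Yes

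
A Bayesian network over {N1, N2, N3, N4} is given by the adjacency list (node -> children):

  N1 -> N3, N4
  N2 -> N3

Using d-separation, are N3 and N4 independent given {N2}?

No — N3 and N4 are not d-separated given {N2}.

There is one path between N3 and N4:
Path 1: N3 ← N1 → N4
  N1 is a fork and N1 is not conditioned on — no node blocks this path, so it is active.
Because an active path exists, N3 and N4 are not d-separated.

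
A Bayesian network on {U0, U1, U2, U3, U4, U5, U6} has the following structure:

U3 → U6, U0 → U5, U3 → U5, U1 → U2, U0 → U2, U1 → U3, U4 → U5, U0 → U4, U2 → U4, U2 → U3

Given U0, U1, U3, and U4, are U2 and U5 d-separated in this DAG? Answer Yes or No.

6 paths connect U2 and U5; each must be blocked for d-separation to hold:
Path 1: U2 → U3 → U5
  U3 is a chain here and U3 is conditioned on, so the path is blocked at U3.
Path 2: U2 ← U0 → U5
  U0 is a fork here and U0 is conditioned on, so the path is blocked at U0.
Path 3: U2 ← U0 → U4 → U5
  U0 is a fork here and U0 is conditioned on, so the path is blocked at U0.
Path 4: U2 ← U1 → U3 → U5
  U1 is a fork here and U1 is conditioned on, so the path is blocked at U1.
Path 5: U2 → U4 ← U0 → U5
  U0 is a fork here and U0 is conditioned on, so the path is blocked at U0.
Path 6: U2 → U4 → U5
  U4 is a chain here and U4 is conditioned on, so the path is blocked at U4.
Every path is blocked, so U2 and U5 are d-separated given {U0, U1, U3, U4}.

Yes — U2 and U5 are d-separated given {U0, U1, U3, U4}.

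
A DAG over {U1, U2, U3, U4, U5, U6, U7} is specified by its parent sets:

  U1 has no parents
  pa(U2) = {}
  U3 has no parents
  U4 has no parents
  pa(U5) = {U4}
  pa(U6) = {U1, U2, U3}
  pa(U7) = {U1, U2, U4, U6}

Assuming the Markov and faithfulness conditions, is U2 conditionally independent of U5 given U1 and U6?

Yes — U2 and U5 are d-separated given {U1, U6}.

3 paths connect U2 and U5; each must be blocked for d-separation to hold:
Path 1: U2 → U7 ← U4 → U5
  U7 is a collider here and neither U7 nor any of its descendants is conditioned on, so the collider stays closed — the path is blocked at U7.
Path 2: U2 → U6 → U7 ← U4 → U5
  U6 is a chain here and U6 is conditioned on, so the path is blocked at U6.
Path 3: U2 → U6 ← U1 → U7 ← U4 → U5
  U1 is a fork here and U1 is conditioned on, so the path is blocked at U1.
All paths are blocked; U2 ⊥ U5 | {U1, U6} holds.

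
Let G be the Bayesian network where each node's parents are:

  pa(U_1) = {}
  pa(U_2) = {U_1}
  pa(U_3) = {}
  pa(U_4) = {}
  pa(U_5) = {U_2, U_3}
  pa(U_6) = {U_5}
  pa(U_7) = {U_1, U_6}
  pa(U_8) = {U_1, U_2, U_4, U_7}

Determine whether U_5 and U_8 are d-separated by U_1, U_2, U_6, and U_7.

Yes

Enumerating the 6 paths from U_5 to U_8 and testing each for blocking by {U_1, U_2, U_6, U_7}:
Path 1: U_5 ← U_2 ← U_1 → U_7 → U_8
  U_2 is a chain here and U_2 is conditioned on, so the path is blocked at U_2.
Path 2: U_5 ← U_2 ← U_1 → U_8
  U_2 is a chain here and U_2 is conditioned on, so the path is blocked at U_2.
Path 3: U_5 ← U_2 → U_8
  U_2 is a fork here and U_2 is conditioned on, so the path is blocked at U_2.
Path 4: U_5 → U_6 → U_7 ← U_1 → U_2 → U_8
  U_6 is a chain here and U_6 is conditioned on, so the path is blocked at U_6.
Path 5: U_5 → U_6 → U_7 ← U_1 → U_8
  U_6 is a chain here and U_6 is conditioned on, so the path is blocked at U_6.
Path 6: U_5 → U_6 → U_7 → U_8
  U_6 is a chain here and U_6 is conditioned on, so the path is blocked at U_6.
Since every path is blocked, d-separation holds.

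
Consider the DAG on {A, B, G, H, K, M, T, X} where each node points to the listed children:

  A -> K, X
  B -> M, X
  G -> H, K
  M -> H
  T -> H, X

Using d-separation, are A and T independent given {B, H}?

Enumerating the 4 paths from A to T and testing each for blocking by {B, H}:
  1. A → K ← G → H ← M ← B → X ← T — K:collider[blocks]; G:fork[open]; H:collider[open]; M:chain[open]; B:fork[blocks]; X:collider[blocks] ⇒ blocked
  2. A → K ← G → H ← T — K:collider[blocks]; G:fork[open]; H:collider[open] ⇒ blocked
  3. A → X ← B → M → H ← T — X:collider[blocks]; B:fork[blocks]; M:chain[open]; H:collider[open] ⇒ blocked
  4. A → X ← T — X:collider[blocks] ⇒ blocked
Since every path is blocked, d-separation holds.

Yes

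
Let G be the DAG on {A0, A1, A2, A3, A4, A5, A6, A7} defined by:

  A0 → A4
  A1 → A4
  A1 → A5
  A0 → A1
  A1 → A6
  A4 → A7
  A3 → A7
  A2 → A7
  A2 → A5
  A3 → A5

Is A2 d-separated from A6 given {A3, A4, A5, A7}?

Enumerating the 6 paths from A2 to A6 and testing each for blocking by {A3, A4, A5, A7}:
Path 1: A2 → A7 ← A4 ← A0 → A1 → A6
  A4 is a chain here and A4 is conditioned on, so the path is blocked at A4.
Path 2: A2 → A7 ← A4 ← A1 → A6
  A4 is a chain here and A4 is conditioned on, so the path is blocked at A4.
Path 3: A2 → A7 ← A3 → A5 ← A1 → A6
  A3 is a fork here and A3 is conditioned on, so the path is blocked at A3.
Path 4: A2 → A5 ← A3 → A7 ← A4 ← A0 → A1 → A6
  A3 is a fork here and A3 is conditioned on, so the path is blocked at A3.
Path 5: A2 → A5 ← A3 → A7 ← A4 ← A1 → A6
  A3 is a fork here and A3 is conditioned on, so the path is blocked at A3.
Path 6: A2 → A5 ← A1 → A6
  A5 is a collider and A5 is conditioned on, which opens it; A1 is a fork and A1 is not conditioned on — no node blocks this path, so it is active.
At least one path is unblocked, so d-separation fails.

No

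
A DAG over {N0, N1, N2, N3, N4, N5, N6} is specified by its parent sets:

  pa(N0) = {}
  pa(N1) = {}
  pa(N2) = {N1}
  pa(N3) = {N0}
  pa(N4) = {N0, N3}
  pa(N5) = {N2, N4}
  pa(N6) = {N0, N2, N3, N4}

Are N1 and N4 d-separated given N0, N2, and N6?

Yes — N1 and N4 are d-separated given {N0, N2, N6}.

We examine all 6 paths between N1 and N4:
Path 1: N1 → N2 → N6 ← N4
  N2 is a chain here and N2 is conditioned on, so the path is blocked at N2.
Path 2: N1 → N2 → N6 ← N3 → N4
  N2 is a chain here and N2 is conditioned on, so the path is blocked at N2.
Path 3: N1 → N2 → N6 ← N3 ← N0 → N4
  N2 is a chain here and N2 is conditioned on, so the path is blocked at N2.
Path 4: N1 → N2 → N6 ← N0 → N4
  N2 is a chain here and N2 is conditioned on, so the path is blocked at N2.
Path 5: N1 → N2 → N6 ← N0 → N3 → N4
  N2 is a chain here and N2 is conditioned on, so the path is blocked at N2.
Path 6: N1 → N2 → N5 ← N4
  N2 is a chain here and N2 is conditioned on, so the path is blocked at N2.
Since every path is blocked, d-separation holds.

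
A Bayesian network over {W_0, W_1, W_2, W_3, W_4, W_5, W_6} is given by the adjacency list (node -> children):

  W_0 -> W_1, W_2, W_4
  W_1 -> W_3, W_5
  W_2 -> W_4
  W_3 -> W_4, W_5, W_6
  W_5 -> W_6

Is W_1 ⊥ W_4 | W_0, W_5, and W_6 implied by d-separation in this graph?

There are 5 undirected paths between W_1 and W_4; checking each against the conditioning set {W_0, W_5, W_6}:
Path 1: W_1 → W_3 → W_4
  W_3 is a chain and W_3 is not conditioned on — no node blocks this path, so it is active.
Path 2: W_1 ← W_0 → W_4
  W_0 is a fork here and W_0 is conditioned on, so the path is blocked at W_0.
Path 3: W_1 ← W_0 → W_2 → W_4
  W_0 is a fork here and W_0 is conditioned on, so the path is blocked at W_0.
Path 4: W_1 → W_5 → W_6 ← W_3 → W_4
  W_5 is a chain here and W_5 is conditioned on, so the path is blocked at W_5.
Path 5: W_1 → W_5 ← W_3 → W_4
  W_5 is a collider and W_5 is conditioned on, which opens it; W_3 is a fork and W_3 is not conditioned on — no node blocks this path, so it is active.
Because an active path exists, W_1 and W_4 are not d-separated.

No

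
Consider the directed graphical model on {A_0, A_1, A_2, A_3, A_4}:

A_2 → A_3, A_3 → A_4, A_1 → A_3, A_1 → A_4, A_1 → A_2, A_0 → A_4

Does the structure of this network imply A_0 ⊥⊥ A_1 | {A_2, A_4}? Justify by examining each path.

Enumerating the 3 paths from A_0 to A_1 and testing each for blocking by {A_2, A_4}:
  1. A_0 → A_4 ← A_1 — A_4:collider[open] ⇒ active
  2. A_0 → A_4 ← A_3 ← A_1 — A_4:collider[open]; A_3:chain[open] ⇒ active
  3. A_0 → A_4 ← A_3 ← A_2 ← A_1 — A_4:collider[open]; A_3:chain[open]; A_2:chain[blocks] ⇒ blocked
Because an active path exists, A_0 and A_1 are not d-separated.

No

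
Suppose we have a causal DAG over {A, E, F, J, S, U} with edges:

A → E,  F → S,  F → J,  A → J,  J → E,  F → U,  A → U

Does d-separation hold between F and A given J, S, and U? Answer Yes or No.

No

Enumerating the 3 paths from F to A and testing each for blocking by {J, S, U}:
Path 1: F → J ← A
  J is a collider and J is conditioned on, which opens it — no node blocks this path, so it is active.
Path 2: F → J → E ← A
  J is a chain here and J is conditioned on, so the path is blocked at J.
Path 3: F → U ← A
  U is a collider and U is conditioned on, which opens it — no node blocks this path, so it is active.
Because an active path exists, F and A are not d-separated.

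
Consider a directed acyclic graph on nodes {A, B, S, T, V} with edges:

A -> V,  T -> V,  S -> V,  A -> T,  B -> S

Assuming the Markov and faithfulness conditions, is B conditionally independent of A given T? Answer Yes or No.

Yes

2 paths connect B and A; each must be blocked for d-separation to hold:
Path 1: B → S → V ← T ← A
  V is a collider here and neither V nor any of its descendants is conditioned on, so the collider stays closed — the path is blocked at V.
Path 2: B → S → V ← A
  V is a collider here and neither V nor any of its descendants is conditioned on, so the collider stays closed — the path is blocked at V.
Every path is blocked, so B and A are d-separated given {T}.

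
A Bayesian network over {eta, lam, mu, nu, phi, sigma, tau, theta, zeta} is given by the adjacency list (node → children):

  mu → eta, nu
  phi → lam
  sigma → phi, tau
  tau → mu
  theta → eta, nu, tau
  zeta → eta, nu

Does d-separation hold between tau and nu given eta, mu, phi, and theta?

Yes

6 paths connect tau and nu; each must be blocked for d-separation to hold:
  1. tau ← theta → eta ← mu → nu — theta:fork[blocks]; eta:collider[open]; mu:fork[blocks] ⇒ blocked
  2. tau ← theta → eta ← zeta → nu — theta:fork[blocks]; eta:collider[open]; zeta:fork[open] ⇒ blocked
  3. tau ← theta → nu — theta:fork[blocks] ⇒ blocked
  4. tau → mu → eta ← theta → nu — mu:chain[blocks]; eta:collider[open]; theta:fork[blocks] ⇒ blocked
  5. tau → mu → eta ← zeta → nu — mu:chain[blocks]; eta:collider[open]; zeta:fork[open] ⇒ blocked
  6. tau → mu → nu — mu:chain[blocks] ⇒ blocked
Every path is blocked, so tau and nu are d-separated given {eta, mu, phi, theta}.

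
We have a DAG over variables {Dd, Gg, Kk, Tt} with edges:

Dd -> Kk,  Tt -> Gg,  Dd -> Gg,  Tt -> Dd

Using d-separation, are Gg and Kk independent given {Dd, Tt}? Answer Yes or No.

There are 2 undirected paths between Gg and Kk; checking each against the conditioning set {Dd, Tt}:
Path 1: Gg ← Dd → Kk
  Dd is a fork here and Dd is conditioned on, so the path is blocked at Dd.
Path 2: Gg ← Tt → Dd → Kk
  Tt is a fork here and Tt is conditioned on, so the path is blocked at Tt.
All paths are blocked; Gg ⊥ Kk | {Dd, Tt} holds.

Yes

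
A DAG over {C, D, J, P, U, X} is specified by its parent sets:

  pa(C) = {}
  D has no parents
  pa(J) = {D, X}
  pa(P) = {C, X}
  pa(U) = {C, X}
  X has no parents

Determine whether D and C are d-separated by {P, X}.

Yes — D and C are d-separated given {P, X}.

Enumerating the 2 paths from D to C and testing each for blocking by {P, X}:
Path 1: D → J ← X → U ← C
  J is a collider here and neither J nor any of its descendants is conditioned on, so the collider stays closed — the path is blocked at J.
Path 2: D → J ← X → P ← C
  J is a collider here and neither J nor any of its descendants is conditioned on, so the collider stays closed — the path is blocked at J.
All paths are blocked; D ⊥ C | {P, X} holds.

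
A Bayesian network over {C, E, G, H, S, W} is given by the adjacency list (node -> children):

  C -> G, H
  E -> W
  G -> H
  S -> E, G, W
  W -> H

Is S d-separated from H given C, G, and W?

Yes

4 paths connect S and H; each must be blocked for d-separation to hold:
Path 1: S → W → H
  W is a chain here and W is conditioned on, so the path is blocked at W.
Path 2: S → E → W → H
  W is a chain here and W is conditioned on, so the path is blocked at W.
Path 3: S → G → H
  G is a chain here and G is conditioned on, so the path is blocked at G.
Path 4: S → G ← C → H
  C is a fork here and C is conditioned on, so the path is blocked at C.
All paths are blocked; S ⊥ H | {C, G, W} holds.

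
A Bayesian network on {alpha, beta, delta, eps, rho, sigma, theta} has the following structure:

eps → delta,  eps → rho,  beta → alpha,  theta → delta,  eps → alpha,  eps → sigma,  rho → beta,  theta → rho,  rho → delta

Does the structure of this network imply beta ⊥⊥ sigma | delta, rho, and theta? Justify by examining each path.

We examine all 4 paths between beta and sigma:
Path 1: beta ← rho ← eps → sigma
  rho is a chain here and rho is conditioned on, so the path is blocked at rho.
Path 2: beta ← rho ← theta → delta ← eps → sigma
  rho is a chain here and rho is conditioned on, so the path is blocked at rho.
Path 3: beta ← rho → delta ← eps → sigma
  rho is a fork here and rho is conditioned on, so the path is blocked at rho.
Path 4: beta → alpha ← eps → sigma
  alpha is a collider here and neither alpha nor any of its descendants is conditioned on, so the collider stays closed — the path is blocked at alpha.
Every path is blocked, so beta and sigma are d-separated given {delta, rho, theta}.

Yes — beta and sigma are d-separated given {delta, rho, theta}.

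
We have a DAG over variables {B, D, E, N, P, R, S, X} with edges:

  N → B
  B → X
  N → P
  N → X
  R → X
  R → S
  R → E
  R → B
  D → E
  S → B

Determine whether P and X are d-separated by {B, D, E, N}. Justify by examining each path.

Yes

There are 4 undirected paths between P and X; checking each against the conditioning set {B, D, E, N}:
Path 1: P ← N → B ← R → X
  N is a fork here and N is conditioned on, so the path is blocked at N.
Path 2: P ← N → B → X
  N is a fork here and N is conditioned on, so the path is blocked at N.
Path 3: P ← N → B ← S ← R → X
  N is a fork here and N is conditioned on, so the path is blocked at N.
Path 4: P ← N → X
  N is a fork here and N is conditioned on, so the path is blocked at N.
Since every path is blocked, d-separation holds.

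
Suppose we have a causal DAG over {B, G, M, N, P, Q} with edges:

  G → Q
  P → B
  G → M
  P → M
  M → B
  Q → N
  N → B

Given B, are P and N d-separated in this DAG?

No

Enumerating the 4 paths from P to N and testing each for blocking by {B}:
Path 1: P → M ← G → Q → N
  M is a collider and its descendant B is conditioned on, which opens it; G is a fork and G is not conditioned on; Q is a chain and Q is not conditioned on — no node blocks this path, so it is active.
Path 2: P → M → B ← N
  M is a chain and M is not conditioned on; B is a collider and B is conditioned on, which opens it — no node blocks this path, so it is active.
Path 3: P → B ← M ← G → Q → N
  B is a collider and B is conditioned on, which opens it; M is a chain and M is not conditioned on; G is a fork and G is not conditioned on; Q is a chain and Q is not conditioned on — no node blocks this path, so it is active.
Path 4: P → B ← N
  B is a collider and B is conditioned on, which opens it — no node blocks this path, so it is active.
Because an active path exists, P and N are not d-separated.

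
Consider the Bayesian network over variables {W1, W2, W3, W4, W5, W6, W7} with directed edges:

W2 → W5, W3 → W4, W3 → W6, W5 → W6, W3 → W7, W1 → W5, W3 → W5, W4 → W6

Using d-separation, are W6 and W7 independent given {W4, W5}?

There are 3 undirected paths between W6 and W7; checking each against the conditioning set {W4, W5}:
Path 1: W6 ← W3 → W7
  W3 is a fork and W3 is not conditioned on — no node blocks this path, so it is active.
Path 2: W6 ← W5 ← W3 → W7
  W5 is a chain here and W5 is conditioned on, so the path is blocked at W5.
Path 3: W6 ← W4 ← W3 → W7
  W4 is a chain here and W4 is conditioned on, so the path is blocked at W4.
Because an active path exists, W6 and W7 are not d-separated.

No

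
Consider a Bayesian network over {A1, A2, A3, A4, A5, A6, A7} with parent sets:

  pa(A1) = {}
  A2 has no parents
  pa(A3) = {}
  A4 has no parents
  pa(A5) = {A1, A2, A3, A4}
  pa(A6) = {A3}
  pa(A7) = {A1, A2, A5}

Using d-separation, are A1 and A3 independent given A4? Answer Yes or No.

Yes

We examine all 3 paths between A1 and A3:
  1. A1 → A5 ← A3 — A5:collider[blocks] ⇒ blocked
  2. A1 → A7 ← A5 ← A3 — A7:collider[blocks]; A5:chain[open] ⇒ blocked
  3. A1 → A7 ← A2 → A5 ← A3 — A7:collider[blocks]; A2:fork[open]; A5:collider[blocks] ⇒ blocked
Every path is blocked, so A1 and A3 are d-separated given {A4}.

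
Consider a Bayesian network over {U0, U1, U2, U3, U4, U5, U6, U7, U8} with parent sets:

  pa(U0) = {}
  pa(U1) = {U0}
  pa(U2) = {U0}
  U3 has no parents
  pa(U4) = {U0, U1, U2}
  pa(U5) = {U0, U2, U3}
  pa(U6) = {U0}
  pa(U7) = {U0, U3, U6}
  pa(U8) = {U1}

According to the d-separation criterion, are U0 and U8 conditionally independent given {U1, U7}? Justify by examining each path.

Enumerating the 6 paths from U0 to U8 and testing each for blocking by {U1, U7}:
Path 1: U0 → U4 ← U1 → U8
  U4 is a collider here and neither U4 nor any of its descendants is conditioned on, so the collider stays closed — the path is blocked at U4.
Path 2: U0 → U6 → U7 ← U3 → U5 ← U2 → U4 ← U1 → U8
  U5 is a collider here and neither U5 nor any of its descendants is conditioned on, so the collider stays closed — the path is blocked at U5.
Path 3: U0 → U7 ← U3 → U5 ← U2 → U4 ← U1 → U8
  U5 is a collider here and neither U5 nor any of its descendants is conditioned on, so the collider stays closed — the path is blocked at U5.
Path 4: U0 → U2 → U4 ← U1 → U8
  U4 is a collider here and neither U4 nor any of its descendants is conditioned on, so the collider stays closed — the path is blocked at U4.
Path 5: U0 → U5 ← U2 → U4 ← U1 → U8
  U5 is a collider here and neither U5 nor any of its descendants is conditioned on, so the collider stays closed — the path is blocked at U5.
Path 6: U0 → U1 → U8
  U1 is a chain here and U1 is conditioned on, so the path is blocked at U1.
All paths are blocked; U0 ⊥ U8 | {U1, U7} holds.

Yes — U0 and U8 are d-separated given {U1, U7}.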